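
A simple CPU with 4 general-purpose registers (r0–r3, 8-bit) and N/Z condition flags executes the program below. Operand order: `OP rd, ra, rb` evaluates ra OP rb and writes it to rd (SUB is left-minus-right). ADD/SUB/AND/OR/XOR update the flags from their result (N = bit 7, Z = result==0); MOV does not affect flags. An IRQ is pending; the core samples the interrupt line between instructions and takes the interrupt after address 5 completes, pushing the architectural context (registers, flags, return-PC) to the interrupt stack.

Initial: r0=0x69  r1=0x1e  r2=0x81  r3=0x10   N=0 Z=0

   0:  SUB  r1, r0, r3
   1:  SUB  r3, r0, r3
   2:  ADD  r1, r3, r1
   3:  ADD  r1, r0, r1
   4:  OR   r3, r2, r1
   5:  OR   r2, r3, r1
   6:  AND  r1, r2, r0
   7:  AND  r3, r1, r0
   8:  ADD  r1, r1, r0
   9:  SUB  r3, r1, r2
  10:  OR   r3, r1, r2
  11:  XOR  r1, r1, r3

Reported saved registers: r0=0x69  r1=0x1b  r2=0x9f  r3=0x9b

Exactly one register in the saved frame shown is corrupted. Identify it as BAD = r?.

BAD = r2

after  0: r0=0x69 r1=0x59 r2=0x81 r3=0x10  N=0 Z=0
after  1: r0=0x69 r1=0x59 r2=0x81 r3=0x59  N=0 Z=0
after  2: r0=0x69 r1=0xb2 r2=0x81 r3=0x59  N=1 Z=0
after  3: r0=0x69 r1=0x1b r2=0x81 r3=0x59  N=0 Z=0
after  4: r0=0x69 r1=0x1b r2=0x81 r3=0x9b  N=1 Z=0
after  5: r0=0x69 r1=0x1b r2=0x9b r3=0x9b  N=1 Z=0
-- IRQ taken; context saved, return-PC = 6 --
mismatch: r2: reported 0x9f vs actual 0x9b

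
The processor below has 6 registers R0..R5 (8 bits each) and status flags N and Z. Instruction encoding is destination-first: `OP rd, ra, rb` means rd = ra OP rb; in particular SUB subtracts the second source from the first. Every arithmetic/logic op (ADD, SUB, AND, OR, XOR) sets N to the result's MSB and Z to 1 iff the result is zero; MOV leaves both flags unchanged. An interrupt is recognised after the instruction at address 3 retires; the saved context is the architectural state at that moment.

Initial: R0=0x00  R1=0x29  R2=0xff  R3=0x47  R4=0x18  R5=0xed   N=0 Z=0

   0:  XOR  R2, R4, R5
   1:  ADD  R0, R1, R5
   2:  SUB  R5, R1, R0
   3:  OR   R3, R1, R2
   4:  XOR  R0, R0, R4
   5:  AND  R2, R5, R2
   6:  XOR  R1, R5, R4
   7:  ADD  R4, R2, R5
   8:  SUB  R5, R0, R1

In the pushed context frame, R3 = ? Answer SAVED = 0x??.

SAVED = 0xfd

after  0: R0=0x00 R1=0x29 R2=0xf5 R3=0x47 R4=0x18 R5=0xed  N=1 Z=0
after  1: R0=0x16 R1=0x29 R2=0xf5 R3=0x47 R4=0x18 R5=0xed  N=0 Z=0
after  2: R0=0x16 R1=0x29 R2=0xf5 R3=0x47 R4=0x18 R5=0x13  N=0 Z=0
after  3: R0=0x16 R1=0x29 R2=0xf5 R3=0xfd R4=0x18 R5=0x13  N=1 Z=0
-- IRQ taken; context saved, return-PC = 4 --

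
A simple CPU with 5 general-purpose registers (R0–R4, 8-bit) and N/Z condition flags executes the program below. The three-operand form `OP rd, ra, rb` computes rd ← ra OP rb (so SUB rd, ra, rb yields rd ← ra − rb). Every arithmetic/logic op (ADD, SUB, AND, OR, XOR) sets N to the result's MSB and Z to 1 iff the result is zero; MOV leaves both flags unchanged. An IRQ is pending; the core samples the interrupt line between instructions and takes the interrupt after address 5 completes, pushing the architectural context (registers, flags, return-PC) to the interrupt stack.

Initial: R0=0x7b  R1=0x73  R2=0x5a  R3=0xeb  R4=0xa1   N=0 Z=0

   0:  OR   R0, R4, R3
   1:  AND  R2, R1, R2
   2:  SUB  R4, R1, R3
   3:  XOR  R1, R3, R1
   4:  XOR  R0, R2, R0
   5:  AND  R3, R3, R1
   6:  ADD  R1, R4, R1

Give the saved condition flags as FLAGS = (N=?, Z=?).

FLAGS = (N=1, Z=0)

after  0: R0=0xeb R1=0x73 R2=0x5a R3=0xeb R4=0xa1  N=1 Z=0
after  1: R0=0xeb R1=0x73 R2=0x52 R3=0xeb R4=0xa1  N=0 Z=0
after  2: R0=0xeb R1=0x73 R2=0x52 R3=0xeb R4=0x88  N=1 Z=0
after  3: R0=0xeb R1=0x98 R2=0x52 R3=0xeb R4=0x88  N=1 Z=0
after  4: R0=0xb9 R1=0x98 R2=0x52 R3=0xeb R4=0x88  N=1 Z=0
after  5: R0=0xb9 R1=0x98 R2=0x52 R3=0x88 R4=0x88  N=1 Z=0
-- IRQ taken; context saved, return-PC = 6 --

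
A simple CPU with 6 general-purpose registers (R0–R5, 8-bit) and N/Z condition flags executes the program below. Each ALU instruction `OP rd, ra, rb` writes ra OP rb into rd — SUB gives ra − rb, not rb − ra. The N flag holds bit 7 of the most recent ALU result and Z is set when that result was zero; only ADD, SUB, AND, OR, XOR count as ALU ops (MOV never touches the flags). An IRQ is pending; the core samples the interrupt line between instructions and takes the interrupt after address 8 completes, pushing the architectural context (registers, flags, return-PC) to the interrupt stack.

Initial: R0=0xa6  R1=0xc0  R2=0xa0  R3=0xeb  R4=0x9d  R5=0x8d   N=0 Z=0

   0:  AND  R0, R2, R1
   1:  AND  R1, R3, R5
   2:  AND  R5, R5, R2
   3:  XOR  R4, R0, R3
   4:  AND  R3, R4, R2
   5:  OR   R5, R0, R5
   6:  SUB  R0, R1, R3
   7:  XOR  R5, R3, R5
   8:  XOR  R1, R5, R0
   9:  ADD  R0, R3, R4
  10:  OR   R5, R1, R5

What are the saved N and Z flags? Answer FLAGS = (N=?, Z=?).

after  0: R0=0x80 R1=0xc0 R2=0xa0 R3=0xeb R4=0x9d R5=0x8d  N=1 Z=0
after  1: R0=0x80 R1=0x89 R2=0xa0 R3=0xeb R4=0x9d R5=0x8d  N=1 Z=0
after  2: R0=0x80 R1=0x89 R2=0xa0 R3=0xeb R4=0x9d R5=0x80  N=1 Z=0
after  3: R0=0x80 R1=0x89 R2=0xa0 R3=0xeb R4=0x6b R5=0x80  N=0 Z=0
after  4: R0=0x80 R1=0x89 R2=0xa0 R3=0x20 R4=0x6b R5=0x80  N=0 Z=0
after  5: R0=0x80 R1=0x89 R2=0xa0 R3=0x20 R4=0x6b R5=0x80  N=1 Z=0
after  6: R0=0x69 R1=0x89 R2=0xa0 R3=0x20 R4=0x6b R5=0x80  N=0 Z=0
after  7: R0=0x69 R1=0x89 R2=0xa0 R3=0x20 R4=0x6b R5=0xa0  N=1 Z=0
after  8: R0=0x69 R1=0xc9 R2=0xa0 R3=0x20 R4=0x6b R5=0xa0  N=1 Z=0
-- IRQ taken; context saved, return-PC = 9 --

FLAGS = (N=1, Z=0)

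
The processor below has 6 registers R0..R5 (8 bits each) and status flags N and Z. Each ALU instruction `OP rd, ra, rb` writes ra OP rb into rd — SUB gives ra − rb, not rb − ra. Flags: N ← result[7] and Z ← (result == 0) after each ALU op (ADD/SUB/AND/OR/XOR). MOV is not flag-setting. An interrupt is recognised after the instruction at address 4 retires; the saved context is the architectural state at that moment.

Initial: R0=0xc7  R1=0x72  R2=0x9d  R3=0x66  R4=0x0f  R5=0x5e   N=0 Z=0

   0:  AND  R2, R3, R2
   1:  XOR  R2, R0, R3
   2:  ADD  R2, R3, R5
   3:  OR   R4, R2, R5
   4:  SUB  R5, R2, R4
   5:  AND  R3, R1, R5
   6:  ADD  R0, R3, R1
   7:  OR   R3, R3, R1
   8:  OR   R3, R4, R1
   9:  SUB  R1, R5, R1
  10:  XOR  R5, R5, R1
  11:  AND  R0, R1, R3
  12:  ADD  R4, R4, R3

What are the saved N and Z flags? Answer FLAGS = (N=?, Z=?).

FLAGS = (N=1, Z=0)

after  0: R0=0xc7 R1=0x72 R2=0x04 R3=0x66 R4=0x0f R5=0x5e  N=0 Z=0
after  1: R0=0xc7 R1=0x72 R2=0xa1 R3=0x66 R4=0x0f R5=0x5e  N=1 Z=0
after  2: R0=0xc7 R1=0x72 R2=0xc4 R3=0x66 R4=0x0f R5=0x5e  N=1 Z=0
after  3: R0=0xc7 R1=0x72 R2=0xc4 R3=0x66 R4=0xde R5=0x5e  N=1 Z=0
after  4: R0=0xc7 R1=0x72 R2=0xc4 R3=0x66 R4=0xde R5=0xe6  N=1 Z=0
-- IRQ taken; context saved, return-PC = 5 --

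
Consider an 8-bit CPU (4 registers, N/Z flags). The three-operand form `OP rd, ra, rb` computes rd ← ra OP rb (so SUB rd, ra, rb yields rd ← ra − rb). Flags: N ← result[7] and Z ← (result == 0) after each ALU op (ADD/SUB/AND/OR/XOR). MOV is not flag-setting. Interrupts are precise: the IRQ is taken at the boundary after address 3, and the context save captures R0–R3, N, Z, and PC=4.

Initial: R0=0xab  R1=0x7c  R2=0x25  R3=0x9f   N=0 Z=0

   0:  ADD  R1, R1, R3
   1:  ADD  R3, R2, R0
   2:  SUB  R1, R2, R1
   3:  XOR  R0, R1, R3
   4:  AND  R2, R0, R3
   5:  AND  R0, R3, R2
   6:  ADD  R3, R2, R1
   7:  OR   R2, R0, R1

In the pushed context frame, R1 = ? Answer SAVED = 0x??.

after  0: R0=0xab R1=0x1b R2=0x25 R3=0x9f  N=0 Z=0
after  1: R0=0xab R1=0x1b R2=0x25 R3=0xd0  N=1 Z=0
after  2: R0=0xab R1=0x0a R2=0x25 R3=0xd0  N=0 Z=0
after  3: R0=0xda R1=0x0a R2=0x25 R3=0xd0  N=1 Z=0
-- IRQ taken; context saved, return-PC = 4 --

SAVED = 0x0a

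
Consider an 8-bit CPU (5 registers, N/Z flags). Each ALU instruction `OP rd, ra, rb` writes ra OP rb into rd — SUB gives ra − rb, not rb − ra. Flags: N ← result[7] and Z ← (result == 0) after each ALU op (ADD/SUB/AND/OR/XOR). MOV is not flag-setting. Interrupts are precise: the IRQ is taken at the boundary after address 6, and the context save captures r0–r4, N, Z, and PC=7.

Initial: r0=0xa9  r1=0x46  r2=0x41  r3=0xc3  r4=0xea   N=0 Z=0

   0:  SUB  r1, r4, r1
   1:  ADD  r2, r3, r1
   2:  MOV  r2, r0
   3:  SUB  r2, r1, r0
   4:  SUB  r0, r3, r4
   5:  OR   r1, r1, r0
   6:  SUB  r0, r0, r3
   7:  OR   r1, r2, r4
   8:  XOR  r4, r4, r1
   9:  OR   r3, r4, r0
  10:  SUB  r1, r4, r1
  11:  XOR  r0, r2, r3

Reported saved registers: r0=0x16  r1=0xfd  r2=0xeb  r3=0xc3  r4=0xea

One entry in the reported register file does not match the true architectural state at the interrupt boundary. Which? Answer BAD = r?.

BAD = r2

after  0: r0=0xa9 r1=0xa4 r2=0x41 r3=0xc3 r4=0xea  N=1 Z=0
after  1: r0=0xa9 r1=0xa4 r2=0x67 r3=0xc3 r4=0xea  N=0 Z=0
after  2: r0=0xa9 r1=0xa4 r2=0xa9 r3=0xc3 r4=0xea  N=0 Z=0
after  3: r0=0xa9 r1=0xa4 r2=0xfb r3=0xc3 r4=0xea  N=1 Z=0
after  4: r0=0xd9 r1=0xa4 r2=0xfb r3=0xc3 r4=0xea  N=1 Z=0
after  5: r0=0xd9 r1=0xfd r2=0xfb r3=0xc3 r4=0xea  N=1 Z=0
after  6: r0=0x16 r1=0xfd r2=0xfb r3=0xc3 r4=0xea  N=0 Z=0
-- IRQ taken; context saved, return-PC = 7 --
mismatch: r2: reported 0xeb vs actual 0xfb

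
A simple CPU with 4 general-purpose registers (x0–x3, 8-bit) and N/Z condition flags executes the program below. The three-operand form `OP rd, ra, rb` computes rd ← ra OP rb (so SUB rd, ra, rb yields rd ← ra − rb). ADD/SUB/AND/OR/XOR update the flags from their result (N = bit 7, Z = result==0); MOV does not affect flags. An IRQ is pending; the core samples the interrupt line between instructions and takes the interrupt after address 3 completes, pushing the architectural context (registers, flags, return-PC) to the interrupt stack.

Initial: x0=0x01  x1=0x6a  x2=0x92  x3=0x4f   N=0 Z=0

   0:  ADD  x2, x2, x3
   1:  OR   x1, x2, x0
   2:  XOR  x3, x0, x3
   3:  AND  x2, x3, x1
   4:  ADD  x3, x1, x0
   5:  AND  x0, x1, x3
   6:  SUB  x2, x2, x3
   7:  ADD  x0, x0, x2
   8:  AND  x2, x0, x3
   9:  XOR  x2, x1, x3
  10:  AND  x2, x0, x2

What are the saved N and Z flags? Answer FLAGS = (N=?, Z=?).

FLAGS = (N=0, Z=0)

after  0: x0=0x01 x1=0x6a x2=0xe1 x3=0x4f  N=1 Z=0
after  1: x0=0x01 x1=0xe1 x2=0xe1 x3=0x4f  N=1 Z=0
after  2: x0=0x01 x1=0xe1 x2=0xe1 x3=0x4e  N=0 Z=0
after  3: x0=0x01 x1=0xe1 x2=0x40 x3=0x4e  N=0 Z=0
-- IRQ taken; context saved, return-PC = 4 --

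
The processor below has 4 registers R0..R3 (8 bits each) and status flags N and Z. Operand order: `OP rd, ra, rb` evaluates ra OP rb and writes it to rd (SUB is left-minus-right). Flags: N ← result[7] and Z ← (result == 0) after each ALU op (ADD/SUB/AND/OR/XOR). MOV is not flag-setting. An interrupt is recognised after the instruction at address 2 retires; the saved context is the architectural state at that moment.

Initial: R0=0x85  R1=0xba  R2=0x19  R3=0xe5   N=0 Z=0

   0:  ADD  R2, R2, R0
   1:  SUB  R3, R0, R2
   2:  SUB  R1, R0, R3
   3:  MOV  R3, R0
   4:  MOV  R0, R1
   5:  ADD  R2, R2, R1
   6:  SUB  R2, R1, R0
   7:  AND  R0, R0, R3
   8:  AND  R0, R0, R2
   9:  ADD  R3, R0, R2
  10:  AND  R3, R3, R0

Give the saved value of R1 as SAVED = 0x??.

after  0: R0=0x85 R1=0xba R2=0x9e R3=0xe5  N=1 Z=0
after  1: R0=0x85 R1=0xba R2=0x9e R3=0xe7  N=1 Z=0
after  2: R0=0x85 R1=0x9e R2=0x9e R3=0xe7  N=1 Z=0
-- IRQ taken; context saved, return-PC = 3 --

SAVED = 0x9e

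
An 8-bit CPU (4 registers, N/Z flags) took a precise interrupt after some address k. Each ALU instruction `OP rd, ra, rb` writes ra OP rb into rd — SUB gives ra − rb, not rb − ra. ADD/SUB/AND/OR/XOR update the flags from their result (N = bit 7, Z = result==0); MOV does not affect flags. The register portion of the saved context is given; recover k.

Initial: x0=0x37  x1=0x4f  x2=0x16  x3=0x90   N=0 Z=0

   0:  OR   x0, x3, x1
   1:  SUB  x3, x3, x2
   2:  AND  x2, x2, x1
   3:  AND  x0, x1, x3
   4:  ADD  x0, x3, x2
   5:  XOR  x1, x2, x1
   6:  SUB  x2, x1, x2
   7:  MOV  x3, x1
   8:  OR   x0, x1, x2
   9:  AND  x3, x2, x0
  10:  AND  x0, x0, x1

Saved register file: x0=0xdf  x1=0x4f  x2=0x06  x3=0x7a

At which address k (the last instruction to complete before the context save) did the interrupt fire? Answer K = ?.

K = 2

after  0: x0=0xdf x1=0x4f x2=0x16 x3=0x90  N=1 Z=0
after  1: x0=0xdf x1=0x4f x2=0x16 x3=0x7a  N=0 Z=0
after  2: x0=0xdf x1=0x4f x2=0x06 x3=0x7a  N=0 Z=0
-- IRQ taken; context saved, return-PC = 3 --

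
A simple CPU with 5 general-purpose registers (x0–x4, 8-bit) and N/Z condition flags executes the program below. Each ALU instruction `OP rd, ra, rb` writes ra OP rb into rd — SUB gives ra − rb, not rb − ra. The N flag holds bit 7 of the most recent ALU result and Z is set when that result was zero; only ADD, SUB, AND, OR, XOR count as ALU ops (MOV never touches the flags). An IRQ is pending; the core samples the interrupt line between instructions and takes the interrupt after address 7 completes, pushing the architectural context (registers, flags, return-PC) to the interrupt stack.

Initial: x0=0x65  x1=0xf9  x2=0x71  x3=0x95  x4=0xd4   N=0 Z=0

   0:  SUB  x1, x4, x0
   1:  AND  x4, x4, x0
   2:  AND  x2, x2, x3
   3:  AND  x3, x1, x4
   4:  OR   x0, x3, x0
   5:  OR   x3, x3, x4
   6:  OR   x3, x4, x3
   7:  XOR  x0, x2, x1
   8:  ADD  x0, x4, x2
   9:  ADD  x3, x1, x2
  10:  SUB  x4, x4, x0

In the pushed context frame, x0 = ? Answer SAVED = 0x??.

after  0: x0=0x65 x1=0x6f x2=0x71 x3=0x95 x4=0xd4  N=0 Z=0
after  1: x0=0x65 x1=0x6f x2=0x71 x3=0x95 x4=0x44  N=0 Z=0
after  2: x0=0x65 x1=0x6f x2=0x11 x3=0x95 x4=0x44  N=0 Z=0
after  3: x0=0x65 x1=0x6f x2=0x11 x3=0x44 x4=0x44  N=0 Z=0
after  4: x0=0x65 x1=0x6f x2=0x11 x3=0x44 x4=0x44  N=0 Z=0
after  5: x0=0x65 x1=0x6f x2=0x11 x3=0x44 x4=0x44  N=0 Z=0
after  6: x0=0x65 x1=0x6f x2=0x11 x3=0x44 x4=0x44  N=0 Z=0
after  7: x0=0x7e x1=0x6f x2=0x11 x3=0x44 x4=0x44  N=0 Z=0
-- IRQ taken; context saved, return-PC = 8 --

SAVED = 0x7e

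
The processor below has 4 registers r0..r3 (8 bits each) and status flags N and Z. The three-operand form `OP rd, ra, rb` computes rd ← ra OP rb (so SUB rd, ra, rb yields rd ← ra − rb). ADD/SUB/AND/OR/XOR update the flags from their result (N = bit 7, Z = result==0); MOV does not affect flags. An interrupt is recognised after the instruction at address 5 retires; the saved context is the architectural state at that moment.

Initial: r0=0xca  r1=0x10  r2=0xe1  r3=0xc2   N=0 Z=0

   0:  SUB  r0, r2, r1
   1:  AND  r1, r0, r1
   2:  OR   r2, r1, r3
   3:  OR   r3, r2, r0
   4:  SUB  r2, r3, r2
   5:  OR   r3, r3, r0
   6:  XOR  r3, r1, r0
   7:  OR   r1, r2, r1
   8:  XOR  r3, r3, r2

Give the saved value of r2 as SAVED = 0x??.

SAVED = 0x01

after  0: r0=0xd1 r1=0x10 r2=0xe1 r3=0xc2  N=1 Z=0
after  1: r0=0xd1 r1=0x10 r2=0xe1 r3=0xc2  N=0 Z=0
after  2: r0=0xd1 r1=0x10 r2=0xd2 r3=0xc2  N=1 Z=0
after  3: r0=0xd1 r1=0x10 r2=0xd2 r3=0xd3  N=1 Z=0
after  4: r0=0xd1 r1=0x10 r2=0x01 r3=0xd3  N=0 Z=0
after  5: r0=0xd1 r1=0x10 r2=0x01 r3=0xd3  N=1 Z=0
-- IRQ taken; context saved, return-PC = 6 --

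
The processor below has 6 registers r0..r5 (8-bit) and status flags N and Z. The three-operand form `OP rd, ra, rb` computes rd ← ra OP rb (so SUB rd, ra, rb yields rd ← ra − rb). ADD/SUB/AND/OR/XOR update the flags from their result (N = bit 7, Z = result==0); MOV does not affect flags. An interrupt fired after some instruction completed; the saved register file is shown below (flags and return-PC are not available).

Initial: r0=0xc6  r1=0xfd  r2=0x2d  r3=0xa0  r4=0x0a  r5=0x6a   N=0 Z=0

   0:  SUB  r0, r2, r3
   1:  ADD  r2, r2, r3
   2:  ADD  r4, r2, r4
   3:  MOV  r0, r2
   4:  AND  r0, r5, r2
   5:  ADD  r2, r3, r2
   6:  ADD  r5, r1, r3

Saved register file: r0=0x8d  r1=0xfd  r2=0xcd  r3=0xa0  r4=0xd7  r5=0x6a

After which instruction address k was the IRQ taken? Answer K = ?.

after  0: r0=0x8d r1=0xfd r2=0x2d r3=0xa0 r4=0x0a r5=0x6a  N=1 Z=0
after  1: r0=0x8d r1=0xfd r2=0xcd r3=0xa0 r4=0x0a r5=0x6a  N=1 Z=0
after  2: r0=0x8d r1=0xfd r2=0xcd r3=0xa0 r4=0xd7 r5=0x6a  N=1 Z=0
-- IRQ taken; context saved, return-PC = 3 --

K = 2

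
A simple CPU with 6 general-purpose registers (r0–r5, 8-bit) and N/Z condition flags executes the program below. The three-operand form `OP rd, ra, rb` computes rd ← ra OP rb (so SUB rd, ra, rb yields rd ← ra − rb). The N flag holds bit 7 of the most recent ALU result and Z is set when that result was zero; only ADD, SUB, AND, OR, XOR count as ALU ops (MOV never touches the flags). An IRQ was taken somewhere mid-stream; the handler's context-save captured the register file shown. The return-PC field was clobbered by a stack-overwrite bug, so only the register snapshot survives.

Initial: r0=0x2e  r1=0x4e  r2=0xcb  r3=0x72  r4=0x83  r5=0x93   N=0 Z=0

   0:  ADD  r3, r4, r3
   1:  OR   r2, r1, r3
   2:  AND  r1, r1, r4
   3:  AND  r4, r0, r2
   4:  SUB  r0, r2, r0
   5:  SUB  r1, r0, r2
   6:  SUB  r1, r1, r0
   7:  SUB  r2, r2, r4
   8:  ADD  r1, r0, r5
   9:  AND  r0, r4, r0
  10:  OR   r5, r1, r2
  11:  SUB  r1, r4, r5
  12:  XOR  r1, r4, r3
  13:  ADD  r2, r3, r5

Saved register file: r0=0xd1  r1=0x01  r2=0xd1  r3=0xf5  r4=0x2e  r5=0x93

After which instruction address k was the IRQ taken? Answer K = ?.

K = 7

after  0: r0=0x2e r1=0x4e r2=0xcb r3=0xf5 r4=0x83 r5=0x93  N=1 Z=0
after  1: r0=0x2e r1=0x4e r2=0xff r3=0xf5 r4=0x83 r5=0x93  N=1 Z=0
after  2: r0=0x2e r1=0x02 r2=0xff r3=0xf5 r4=0x83 r5=0x93  N=0 Z=0
after  3: r0=0x2e r1=0x02 r2=0xff r3=0xf5 r4=0x2e r5=0x93  N=0 Z=0
after  4: r0=0xd1 r1=0x02 r2=0xff r3=0xf5 r4=0x2e r5=0x93  N=1 Z=0
after  5: r0=0xd1 r1=0xd2 r2=0xff r3=0xf5 r4=0x2e r5=0x93  N=1 Z=0
after  6: r0=0xd1 r1=0x01 r2=0xff r3=0xf5 r4=0x2e r5=0x93  N=0 Z=0
after  7: r0=0xd1 r1=0x01 r2=0xd1 r3=0xf5 r4=0x2e r5=0x93  N=1 Z=0
-- IRQ taken; context saved, return-PC = 8 --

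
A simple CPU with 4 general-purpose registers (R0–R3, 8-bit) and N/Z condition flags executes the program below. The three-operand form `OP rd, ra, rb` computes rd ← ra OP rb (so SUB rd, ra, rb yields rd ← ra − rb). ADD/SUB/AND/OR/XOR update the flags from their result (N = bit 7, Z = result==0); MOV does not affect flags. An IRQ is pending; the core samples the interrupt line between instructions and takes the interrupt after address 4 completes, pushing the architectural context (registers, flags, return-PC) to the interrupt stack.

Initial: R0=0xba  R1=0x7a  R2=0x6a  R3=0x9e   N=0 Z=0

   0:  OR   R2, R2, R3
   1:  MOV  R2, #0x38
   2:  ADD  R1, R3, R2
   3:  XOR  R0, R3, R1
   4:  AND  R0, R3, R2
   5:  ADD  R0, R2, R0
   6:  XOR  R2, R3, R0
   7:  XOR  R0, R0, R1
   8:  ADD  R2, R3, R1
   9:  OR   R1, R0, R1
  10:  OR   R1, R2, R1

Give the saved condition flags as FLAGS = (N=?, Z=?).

after  0: R0=0xba R1=0x7a R2=0xfe R3=0x9e  N=1 Z=0
after  1: R0=0xba R1=0x7a R2=0x38 R3=0x9e  N=1 Z=0
after  2: R0=0xba R1=0xd6 R2=0x38 R3=0x9e  N=1 Z=0
after  3: R0=0x48 R1=0xd6 R2=0x38 R3=0x9e  N=0 Z=0
after  4: R0=0x18 R1=0xd6 R2=0x38 R3=0x9e  N=0 Z=0
-- IRQ taken; context saved, return-PC = 5 --

FLAGS = (N=0, Z=0)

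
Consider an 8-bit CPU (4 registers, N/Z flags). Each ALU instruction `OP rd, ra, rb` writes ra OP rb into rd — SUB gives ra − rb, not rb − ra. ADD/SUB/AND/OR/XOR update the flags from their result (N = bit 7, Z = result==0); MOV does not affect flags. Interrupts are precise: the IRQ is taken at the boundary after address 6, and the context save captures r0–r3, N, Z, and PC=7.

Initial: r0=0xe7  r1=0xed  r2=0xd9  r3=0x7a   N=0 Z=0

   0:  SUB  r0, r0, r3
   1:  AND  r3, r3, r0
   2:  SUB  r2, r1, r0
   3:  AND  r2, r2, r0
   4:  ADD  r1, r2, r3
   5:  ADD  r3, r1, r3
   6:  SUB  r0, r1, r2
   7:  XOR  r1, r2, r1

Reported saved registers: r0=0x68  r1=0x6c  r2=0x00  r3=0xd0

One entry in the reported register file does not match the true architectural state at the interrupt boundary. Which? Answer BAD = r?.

BAD = r1

after  0: r0=0x6d r1=0xed r2=0xd9 r3=0x7a  N=0 Z=0
after  1: r0=0x6d r1=0xed r2=0xd9 r3=0x68  N=0 Z=0
after  2: r0=0x6d r1=0xed r2=0x80 r3=0x68  N=1 Z=0
after  3: r0=0x6d r1=0xed r2=0x00 r3=0x68  N=0 Z=1
after  4: r0=0x6d r1=0x68 r2=0x00 r3=0x68  N=0 Z=0
after  5: r0=0x6d r1=0x68 r2=0x00 r3=0xd0  N=1 Z=0
after  6: r0=0x68 r1=0x68 r2=0x00 r3=0xd0  N=0 Z=0
-- IRQ taken; context saved, return-PC = 7 --
mismatch: r1: reported 0x6c vs actual 0x68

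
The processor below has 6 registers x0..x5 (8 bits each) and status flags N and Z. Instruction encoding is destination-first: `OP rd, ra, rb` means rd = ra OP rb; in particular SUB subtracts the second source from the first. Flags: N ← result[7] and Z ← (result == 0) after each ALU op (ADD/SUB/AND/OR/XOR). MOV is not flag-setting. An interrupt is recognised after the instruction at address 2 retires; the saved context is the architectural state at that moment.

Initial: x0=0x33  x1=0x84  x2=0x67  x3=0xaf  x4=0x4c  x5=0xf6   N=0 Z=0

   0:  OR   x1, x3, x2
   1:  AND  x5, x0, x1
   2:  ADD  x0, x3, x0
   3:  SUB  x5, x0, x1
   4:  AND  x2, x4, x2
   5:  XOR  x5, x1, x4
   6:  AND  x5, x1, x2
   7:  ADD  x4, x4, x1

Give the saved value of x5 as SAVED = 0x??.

SAVED = 0x23

after  0: x0=0x33 x1=0xef x2=0x67 x3=0xaf x4=0x4c x5=0xf6  N=1 Z=0
after  1: x0=0x33 x1=0xef x2=0x67 x3=0xaf x4=0x4c x5=0x23  N=0 Z=0
after  2: x0=0xe2 x1=0xef x2=0x67 x3=0xaf x4=0x4c x5=0x23  N=1 Z=0
-- IRQ taken; context saved, return-PC = 3 --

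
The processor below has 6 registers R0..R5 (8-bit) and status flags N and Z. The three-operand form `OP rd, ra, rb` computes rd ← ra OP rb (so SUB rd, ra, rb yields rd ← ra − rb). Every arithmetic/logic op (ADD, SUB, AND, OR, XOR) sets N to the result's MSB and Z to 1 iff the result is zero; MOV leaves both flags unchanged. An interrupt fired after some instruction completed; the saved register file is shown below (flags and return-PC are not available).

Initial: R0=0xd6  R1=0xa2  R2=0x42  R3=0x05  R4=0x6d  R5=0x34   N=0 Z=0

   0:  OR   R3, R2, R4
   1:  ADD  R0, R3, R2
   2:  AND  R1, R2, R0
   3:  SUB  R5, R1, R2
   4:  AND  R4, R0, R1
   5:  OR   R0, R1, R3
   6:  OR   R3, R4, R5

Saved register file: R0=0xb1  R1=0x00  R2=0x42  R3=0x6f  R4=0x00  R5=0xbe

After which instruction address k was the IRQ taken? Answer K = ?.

after  0: R0=0xd6 R1=0xa2 R2=0x42 R3=0x6f R4=0x6d R5=0x34  N=0 Z=0
after  1: R0=0xb1 R1=0xa2 R2=0x42 R3=0x6f R4=0x6d R5=0x34  N=1 Z=0
after  2: R0=0xb1 R1=0x00 R2=0x42 R3=0x6f R4=0x6d R5=0x34  N=0 Z=1
after  3: R0=0xb1 R1=0x00 R2=0x42 R3=0x6f R4=0x6d R5=0xbe  N=1 Z=0
after  4: R0=0xb1 R1=0x00 R2=0x42 R3=0x6f R4=0x00 R5=0xbe  N=0 Z=1
-- IRQ taken; context saved, return-PC = 5 --

K = 4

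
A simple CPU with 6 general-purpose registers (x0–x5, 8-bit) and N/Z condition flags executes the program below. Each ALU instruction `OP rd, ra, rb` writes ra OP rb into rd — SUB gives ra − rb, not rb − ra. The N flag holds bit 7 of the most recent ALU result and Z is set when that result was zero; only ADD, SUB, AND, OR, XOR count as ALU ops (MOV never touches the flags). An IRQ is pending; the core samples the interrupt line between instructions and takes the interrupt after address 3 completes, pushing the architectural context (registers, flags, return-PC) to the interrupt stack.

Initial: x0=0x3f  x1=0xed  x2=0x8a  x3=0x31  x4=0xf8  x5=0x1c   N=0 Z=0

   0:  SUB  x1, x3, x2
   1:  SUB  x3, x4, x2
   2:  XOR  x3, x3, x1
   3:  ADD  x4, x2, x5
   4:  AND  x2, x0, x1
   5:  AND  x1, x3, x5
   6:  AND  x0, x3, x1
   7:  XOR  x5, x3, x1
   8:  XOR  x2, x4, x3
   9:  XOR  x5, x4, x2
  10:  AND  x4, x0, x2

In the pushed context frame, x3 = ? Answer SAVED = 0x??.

after  0: x0=0x3f x1=0xa7 x2=0x8a x3=0x31 x4=0xf8 x5=0x1c  N=1 Z=0
after  1: x0=0x3f x1=0xa7 x2=0x8a x3=0x6e x4=0xf8 x5=0x1c  N=0 Z=0
after  2: x0=0x3f x1=0xa7 x2=0x8a x3=0xc9 x4=0xf8 x5=0x1c  N=1 Z=0
after  3: x0=0x3f x1=0xa7 x2=0x8a x3=0xc9 x4=0xa6 x5=0x1c  N=1 Z=0
-- IRQ taken; context saved, return-PC = 4 --

SAVED = 0xc9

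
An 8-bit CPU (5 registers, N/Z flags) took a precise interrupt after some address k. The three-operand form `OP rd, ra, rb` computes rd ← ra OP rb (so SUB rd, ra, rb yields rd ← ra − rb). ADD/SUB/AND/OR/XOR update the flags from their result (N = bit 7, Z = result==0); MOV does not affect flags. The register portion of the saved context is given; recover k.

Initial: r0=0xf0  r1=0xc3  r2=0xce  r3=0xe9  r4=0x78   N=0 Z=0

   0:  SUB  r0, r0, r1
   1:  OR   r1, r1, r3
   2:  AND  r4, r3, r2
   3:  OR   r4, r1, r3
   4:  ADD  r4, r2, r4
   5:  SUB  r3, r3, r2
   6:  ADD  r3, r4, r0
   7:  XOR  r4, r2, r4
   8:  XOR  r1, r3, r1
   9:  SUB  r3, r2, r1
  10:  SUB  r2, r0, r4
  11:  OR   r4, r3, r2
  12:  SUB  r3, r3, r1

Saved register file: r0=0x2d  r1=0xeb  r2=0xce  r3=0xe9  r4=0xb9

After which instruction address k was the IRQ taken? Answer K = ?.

K = 4

after  0: r0=0x2d r1=0xc3 r2=0xce r3=0xe9 r4=0x78  N=0 Z=0
after  1: r0=0x2d r1=0xeb r2=0xce r3=0xe9 r4=0x78  N=1 Z=0
after  2: r0=0x2d r1=0xeb r2=0xce r3=0xe9 r4=0xc8  N=1 Z=0
after  3: r0=0x2d r1=0xeb r2=0xce r3=0xe9 r4=0xeb  N=1 Z=0
after  4: r0=0x2d r1=0xeb r2=0xce r3=0xe9 r4=0xb9  N=1 Z=0
-- IRQ taken; context saved, return-PC = 5 --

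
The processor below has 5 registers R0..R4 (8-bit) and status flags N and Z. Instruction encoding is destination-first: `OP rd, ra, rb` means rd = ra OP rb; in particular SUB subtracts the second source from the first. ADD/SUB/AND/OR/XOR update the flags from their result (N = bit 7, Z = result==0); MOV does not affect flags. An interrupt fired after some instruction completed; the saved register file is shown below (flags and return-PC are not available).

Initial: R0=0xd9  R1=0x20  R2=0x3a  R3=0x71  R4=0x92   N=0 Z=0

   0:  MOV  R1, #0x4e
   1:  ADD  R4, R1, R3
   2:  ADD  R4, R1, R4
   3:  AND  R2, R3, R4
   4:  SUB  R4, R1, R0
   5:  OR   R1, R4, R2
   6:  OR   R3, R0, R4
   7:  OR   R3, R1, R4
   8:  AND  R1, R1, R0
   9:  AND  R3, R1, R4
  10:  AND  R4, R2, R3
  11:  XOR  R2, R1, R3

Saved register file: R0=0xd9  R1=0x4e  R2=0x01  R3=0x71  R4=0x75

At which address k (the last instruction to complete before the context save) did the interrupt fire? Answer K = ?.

after  0: R0=0xd9 R1=0x4e R2=0x3a R3=0x71 R4=0x92  N=0 Z=0
after  1: R0=0xd9 R1=0x4e R2=0x3a R3=0x71 R4=0xbf  N=1 Z=0
after  2: R0=0xd9 R1=0x4e R2=0x3a R3=0x71 R4=0x0d  N=0 Z=0
after  3: R0=0xd9 R1=0x4e R2=0x01 R3=0x71 R4=0x0d  N=0 Z=0
after  4: R0=0xd9 R1=0x4e R2=0x01 R3=0x71 R4=0x75  N=0 Z=0
-- IRQ taken; context saved, return-PC = 5 --

K = 4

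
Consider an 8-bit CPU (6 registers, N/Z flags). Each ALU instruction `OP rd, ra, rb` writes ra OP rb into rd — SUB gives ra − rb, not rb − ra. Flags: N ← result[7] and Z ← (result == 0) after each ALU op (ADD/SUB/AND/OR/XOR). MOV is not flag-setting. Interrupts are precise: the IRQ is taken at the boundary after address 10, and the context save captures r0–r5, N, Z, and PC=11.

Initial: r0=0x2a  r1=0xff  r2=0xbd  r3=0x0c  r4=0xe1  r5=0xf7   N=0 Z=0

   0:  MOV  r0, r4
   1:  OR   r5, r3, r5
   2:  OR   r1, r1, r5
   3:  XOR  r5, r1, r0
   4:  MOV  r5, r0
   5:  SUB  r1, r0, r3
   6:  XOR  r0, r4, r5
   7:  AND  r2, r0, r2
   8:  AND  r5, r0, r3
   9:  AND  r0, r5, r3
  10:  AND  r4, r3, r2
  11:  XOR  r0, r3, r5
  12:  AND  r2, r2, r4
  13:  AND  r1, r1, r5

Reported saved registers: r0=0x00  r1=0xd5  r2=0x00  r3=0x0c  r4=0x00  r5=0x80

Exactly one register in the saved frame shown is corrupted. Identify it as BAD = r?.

BAD = r5

after  0: r0=0xe1 r1=0xff r2=0xbd r3=0x0c r4=0xe1 r5=0xf7  N=0 Z=0
after  1: r0=0xe1 r1=0xff r2=0xbd r3=0x0c r4=0xe1 r5=0xff  N=1 Z=0
after  2: r0=0xe1 r1=0xff r2=0xbd r3=0x0c r4=0xe1 r5=0xff  N=1 Z=0
after  3: r0=0xe1 r1=0xff r2=0xbd r3=0x0c r4=0xe1 r5=0x1e  N=0 Z=0
after  4: r0=0xe1 r1=0xff r2=0xbd r3=0x0c r4=0xe1 r5=0xe1  N=0 Z=0
after  5: r0=0xe1 r1=0xd5 r2=0xbd r3=0x0c r4=0xe1 r5=0xe1  N=1 Z=0
after  6: r0=0x00 r1=0xd5 r2=0xbd r3=0x0c r4=0xe1 r5=0xe1  N=0 Z=1
after  7: r0=0x00 r1=0xd5 r2=0x00 r3=0x0c r4=0xe1 r5=0xe1  N=0 Z=1
after  8: r0=0x00 r1=0xd5 r2=0x00 r3=0x0c r4=0xe1 r5=0x00  N=0 Z=1
after  9: r0=0x00 r1=0xd5 r2=0x00 r3=0x0c r4=0xe1 r5=0x00  N=0 Z=1
after 10: r0=0x00 r1=0xd5 r2=0x00 r3=0x0c r4=0x00 r5=0x00  N=0 Z=1
-- IRQ taken; context saved, return-PC = 11 --
mismatch: r5: reported 0x80 vs actual 0x00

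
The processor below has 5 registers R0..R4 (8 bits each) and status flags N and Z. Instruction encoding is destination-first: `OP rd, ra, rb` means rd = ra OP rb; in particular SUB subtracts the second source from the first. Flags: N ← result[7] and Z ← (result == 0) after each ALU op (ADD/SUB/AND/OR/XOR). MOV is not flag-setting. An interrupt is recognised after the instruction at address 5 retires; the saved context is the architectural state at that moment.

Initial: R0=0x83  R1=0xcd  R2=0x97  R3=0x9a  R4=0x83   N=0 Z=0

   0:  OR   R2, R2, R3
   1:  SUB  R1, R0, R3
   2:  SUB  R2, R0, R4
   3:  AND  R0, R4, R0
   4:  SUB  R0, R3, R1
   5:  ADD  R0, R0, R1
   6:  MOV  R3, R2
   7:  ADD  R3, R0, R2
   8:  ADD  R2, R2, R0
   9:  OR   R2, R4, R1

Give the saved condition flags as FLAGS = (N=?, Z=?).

after  0: R0=0x83 R1=0xcd R2=0x9f R3=0x9a R4=0x83  N=1 Z=0
after  1: R0=0x83 R1=0xe9 R2=0x9f R3=0x9a R4=0x83  N=1 Z=0
after  2: R0=0x83 R1=0xe9 R2=0x00 R3=0x9a R4=0x83  N=0 Z=1
after  3: R0=0x83 R1=0xe9 R2=0x00 R3=0x9a R4=0x83  N=1 Z=0
after  4: R0=0xb1 R1=0xe9 R2=0x00 R3=0x9a R4=0x83  N=1 Z=0
after  5: R0=0x9a R1=0xe9 R2=0x00 R3=0x9a R4=0x83  N=1 Z=0
-- IRQ taken; context saved, return-PC = 6 --

FLAGS = (N=1, Z=0)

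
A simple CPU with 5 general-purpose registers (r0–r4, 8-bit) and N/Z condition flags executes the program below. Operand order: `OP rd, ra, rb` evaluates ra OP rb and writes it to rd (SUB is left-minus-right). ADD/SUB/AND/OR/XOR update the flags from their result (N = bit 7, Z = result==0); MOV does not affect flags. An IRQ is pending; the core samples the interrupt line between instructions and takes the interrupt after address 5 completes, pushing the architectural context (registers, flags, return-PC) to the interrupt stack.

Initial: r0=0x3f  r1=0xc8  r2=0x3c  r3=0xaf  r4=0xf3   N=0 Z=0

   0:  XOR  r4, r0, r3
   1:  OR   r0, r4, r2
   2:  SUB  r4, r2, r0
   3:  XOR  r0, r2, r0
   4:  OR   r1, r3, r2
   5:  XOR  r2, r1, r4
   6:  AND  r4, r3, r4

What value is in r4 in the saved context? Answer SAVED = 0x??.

SAVED = 0x80

after  0: r0=0x3f r1=0xc8 r2=0x3c r3=0xaf r4=0x90  N=1 Z=0
after  1: r0=0xbc r1=0xc8 r2=0x3c r3=0xaf r4=0x90  N=1 Z=0
after  2: r0=0xbc r1=0xc8 r2=0x3c r3=0xaf r4=0x80  N=1 Z=0
after  3: r0=0x80 r1=0xc8 r2=0x3c r3=0xaf r4=0x80  N=1 Z=0
after  4: r0=0x80 r1=0xbf r2=0x3c r3=0xaf r4=0x80  N=1 Z=0
after  5: r0=0x80 r1=0xbf r2=0x3f r3=0xaf r4=0x80  N=0 Z=0
-- IRQ taken; context saved, return-PC = 6 --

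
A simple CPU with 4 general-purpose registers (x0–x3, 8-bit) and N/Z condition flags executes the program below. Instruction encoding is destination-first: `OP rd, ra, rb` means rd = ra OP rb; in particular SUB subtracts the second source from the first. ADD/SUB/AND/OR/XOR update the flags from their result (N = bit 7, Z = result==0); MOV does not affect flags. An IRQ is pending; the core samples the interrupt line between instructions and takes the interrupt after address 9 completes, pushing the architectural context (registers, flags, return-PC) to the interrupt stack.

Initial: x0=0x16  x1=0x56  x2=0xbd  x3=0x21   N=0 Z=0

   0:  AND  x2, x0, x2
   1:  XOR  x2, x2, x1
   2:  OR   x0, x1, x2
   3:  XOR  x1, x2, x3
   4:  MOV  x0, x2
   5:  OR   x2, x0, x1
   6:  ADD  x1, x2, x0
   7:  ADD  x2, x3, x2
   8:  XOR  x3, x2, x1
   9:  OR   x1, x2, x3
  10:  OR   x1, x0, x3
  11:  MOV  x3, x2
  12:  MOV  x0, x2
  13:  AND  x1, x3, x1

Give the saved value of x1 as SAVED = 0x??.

after  0: x0=0x16 x1=0x56 x2=0x14 x3=0x21  N=0 Z=0
after  1: x0=0x16 x1=0x56 x2=0x42 x3=0x21  N=0 Z=0
after  2: x0=0x56 x1=0x56 x2=0x42 x3=0x21  N=0 Z=0
after  3: x0=0x56 x1=0x63 x2=0x42 x3=0x21  N=0 Z=0
after  4: x0=0x42 x1=0x63 x2=0x42 x3=0x21  N=0 Z=0
after  5: x0=0x42 x1=0x63 x2=0x63 x3=0x21  N=0 Z=0
after  6: x0=0x42 x1=0xa5 x2=0x63 x3=0x21  N=1 Z=0
after  7: x0=0x42 x1=0xa5 x2=0x84 x3=0x21  N=1 Z=0
after  8: x0=0x42 x1=0xa5 x2=0x84 x3=0x21  N=0 Z=0
after  9: x0=0x42 x1=0xa5 x2=0x84 x3=0x21  N=1 Z=0
-- IRQ taken; context saved, return-PC = 10 --

SAVED = 0xa5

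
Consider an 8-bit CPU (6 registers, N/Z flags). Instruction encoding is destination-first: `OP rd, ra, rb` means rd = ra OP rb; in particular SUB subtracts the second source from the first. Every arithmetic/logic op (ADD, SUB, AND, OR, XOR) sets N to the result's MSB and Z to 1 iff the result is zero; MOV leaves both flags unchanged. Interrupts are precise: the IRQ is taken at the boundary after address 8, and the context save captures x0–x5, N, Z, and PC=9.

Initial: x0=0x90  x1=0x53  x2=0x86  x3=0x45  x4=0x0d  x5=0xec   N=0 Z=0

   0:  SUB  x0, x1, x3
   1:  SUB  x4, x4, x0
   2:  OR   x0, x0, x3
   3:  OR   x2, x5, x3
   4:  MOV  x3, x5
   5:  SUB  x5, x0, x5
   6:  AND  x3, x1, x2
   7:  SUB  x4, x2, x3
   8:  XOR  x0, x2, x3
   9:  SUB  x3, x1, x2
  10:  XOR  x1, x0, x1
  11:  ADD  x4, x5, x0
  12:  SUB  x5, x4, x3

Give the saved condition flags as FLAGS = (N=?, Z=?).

after  0: x0=0x0e x1=0x53 x2=0x86 x3=0x45 x4=0x0d x5=0xec  N=0 Z=0
after  1: x0=0x0e x1=0x53 x2=0x86 x3=0x45 x4=0xff x5=0xec  N=1 Z=0
after  2: x0=0x4f x1=0x53 x2=0x86 x3=0x45 x4=0xff x5=0xec  N=0 Z=0
after  3: x0=0x4f x1=0x53 x2=0xed x3=0x45 x4=0xff x5=0xec  N=1 Z=0
after  4: x0=0x4f x1=0x53 x2=0xed x3=0xec x4=0xff x5=0xec  N=1 Z=0
after  5: x0=0x4f x1=0x53 x2=0xed x3=0xec x4=0xff x5=0x63  N=0 Z=0
after  6: x0=0x4f x1=0x53 x2=0xed x3=0x41 x4=0xff x5=0x63  N=0 Z=0
after  7: x0=0x4f x1=0x53 x2=0xed x3=0x41 x4=0xac x5=0x63  N=1 Z=0
after  8: x0=0xac x1=0x53 x2=0xed x3=0x41 x4=0xac x5=0x63  N=1 Z=0
-- IRQ taken; context saved, return-PC = 9 --

FLAGS = (N=1, Z=0)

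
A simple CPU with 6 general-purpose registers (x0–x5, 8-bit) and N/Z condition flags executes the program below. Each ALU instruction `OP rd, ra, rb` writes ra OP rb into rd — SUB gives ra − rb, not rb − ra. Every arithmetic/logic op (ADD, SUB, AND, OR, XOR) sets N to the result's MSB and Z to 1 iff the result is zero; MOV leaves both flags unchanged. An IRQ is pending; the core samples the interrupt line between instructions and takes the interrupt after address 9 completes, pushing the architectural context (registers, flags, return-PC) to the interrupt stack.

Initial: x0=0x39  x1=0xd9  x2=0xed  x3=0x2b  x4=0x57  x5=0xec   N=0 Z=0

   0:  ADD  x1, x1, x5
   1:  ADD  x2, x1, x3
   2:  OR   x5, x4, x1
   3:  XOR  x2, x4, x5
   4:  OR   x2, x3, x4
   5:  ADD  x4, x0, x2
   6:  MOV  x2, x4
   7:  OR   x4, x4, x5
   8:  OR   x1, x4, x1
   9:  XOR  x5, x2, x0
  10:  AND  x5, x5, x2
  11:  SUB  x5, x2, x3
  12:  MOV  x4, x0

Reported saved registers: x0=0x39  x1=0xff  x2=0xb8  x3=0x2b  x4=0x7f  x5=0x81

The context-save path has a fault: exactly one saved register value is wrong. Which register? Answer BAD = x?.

BAD = x4

after  0: x0=0x39 x1=0xc5 x2=0xed x3=0x2b x4=0x57 x5=0xec  N=1 Z=0
after  1: x0=0x39 x1=0xc5 x2=0xf0 x3=0x2b x4=0x57 x5=0xec  N=1 Z=0
after  2: x0=0x39 x1=0xc5 x2=0xf0 x3=0x2b x4=0x57 x5=0xd7  N=1 Z=0
after  3: x0=0x39 x1=0xc5 x2=0x80 x3=0x2b x4=0x57 x5=0xd7  N=1 Z=0
after  4: x0=0x39 x1=0xc5 x2=0x7f x3=0x2b x4=0x57 x5=0xd7  N=0 Z=0
after  5: x0=0x39 x1=0xc5 x2=0x7f x3=0x2b x4=0xb8 x5=0xd7  N=1 Z=0
after  6: x0=0x39 x1=0xc5 x2=0xb8 x3=0x2b x4=0xb8 x5=0xd7  N=1 Z=0
after  7: x0=0x39 x1=0xc5 x2=0xb8 x3=0x2b x4=0xff x5=0xd7  N=1 Z=0
after  8: x0=0x39 x1=0xff x2=0xb8 x3=0x2b x4=0xff x5=0xd7  N=1 Z=0
after  9: x0=0x39 x1=0xff x2=0xb8 x3=0x2b x4=0xff x5=0x81  N=1 Z=0
-- IRQ taken; context saved, return-PC = 10 --
mismatch: x4: reported 0x7f vs actual 0xff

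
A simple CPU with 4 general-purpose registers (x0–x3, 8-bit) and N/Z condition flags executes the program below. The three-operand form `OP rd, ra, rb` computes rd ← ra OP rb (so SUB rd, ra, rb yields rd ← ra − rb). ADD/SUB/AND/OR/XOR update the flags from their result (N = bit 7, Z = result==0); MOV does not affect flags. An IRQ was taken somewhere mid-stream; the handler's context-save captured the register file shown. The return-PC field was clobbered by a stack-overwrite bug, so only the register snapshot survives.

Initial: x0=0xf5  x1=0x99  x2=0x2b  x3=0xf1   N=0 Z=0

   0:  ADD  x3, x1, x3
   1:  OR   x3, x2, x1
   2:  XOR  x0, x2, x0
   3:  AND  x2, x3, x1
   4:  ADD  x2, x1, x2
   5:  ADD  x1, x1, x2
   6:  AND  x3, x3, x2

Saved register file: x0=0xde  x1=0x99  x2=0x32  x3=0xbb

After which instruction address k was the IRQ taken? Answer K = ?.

after  0: x0=0xf5 x1=0x99 x2=0x2b x3=0x8a  N=1 Z=0
after  1: x0=0xf5 x1=0x99 x2=0x2b x3=0xbb  N=1 Z=0
after  2: x0=0xde x1=0x99 x2=0x2b x3=0xbb  N=1 Z=0
after  3: x0=0xde x1=0x99 x2=0x99 x3=0xbb  N=1 Z=0
after  4: x0=0xde x1=0x99 x2=0x32 x3=0xbb  N=0 Z=0
-- IRQ taken; context saved, return-PC = 5 --

K = 4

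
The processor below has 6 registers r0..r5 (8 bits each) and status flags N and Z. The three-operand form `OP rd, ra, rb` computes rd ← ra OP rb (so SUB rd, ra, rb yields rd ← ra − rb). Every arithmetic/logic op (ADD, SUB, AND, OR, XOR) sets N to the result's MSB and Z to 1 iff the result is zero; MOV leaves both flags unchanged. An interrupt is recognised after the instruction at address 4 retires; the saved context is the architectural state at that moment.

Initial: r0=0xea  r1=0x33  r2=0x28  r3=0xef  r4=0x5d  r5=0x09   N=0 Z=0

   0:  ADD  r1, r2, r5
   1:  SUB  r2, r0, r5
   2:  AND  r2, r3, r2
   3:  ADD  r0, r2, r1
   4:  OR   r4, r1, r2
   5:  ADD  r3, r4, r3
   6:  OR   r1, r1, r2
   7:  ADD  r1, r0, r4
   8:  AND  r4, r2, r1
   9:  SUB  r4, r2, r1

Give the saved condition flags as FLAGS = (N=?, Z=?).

FLAGS = (N=1, Z=0)

after  0: r0=0xea r1=0x31 r2=0x28 r3=0xef r4=0x5d r5=0x09  N=0 Z=0
after  1: r0=0xea r1=0x31 r2=0xe1 r3=0xef r4=0x5d r5=0x09  N=1 Z=0
after  2: r0=0xea r1=0x31 r2=0xe1 r3=0xef r4=0x5d r5=0x09  N=1 Z=0
after  3: r0=0x12 r1=0x31 r2=0xe1 r3=0xef r4=0x5d r5=0x09  N=0 Z=0
after  4: r0=0x12 r1=0x31 r2=0xe1 r3=0xef r4=0xf1 r5=0x09  N=1 Z=0
-- IRQ taken; context saved, return-PC = 5 --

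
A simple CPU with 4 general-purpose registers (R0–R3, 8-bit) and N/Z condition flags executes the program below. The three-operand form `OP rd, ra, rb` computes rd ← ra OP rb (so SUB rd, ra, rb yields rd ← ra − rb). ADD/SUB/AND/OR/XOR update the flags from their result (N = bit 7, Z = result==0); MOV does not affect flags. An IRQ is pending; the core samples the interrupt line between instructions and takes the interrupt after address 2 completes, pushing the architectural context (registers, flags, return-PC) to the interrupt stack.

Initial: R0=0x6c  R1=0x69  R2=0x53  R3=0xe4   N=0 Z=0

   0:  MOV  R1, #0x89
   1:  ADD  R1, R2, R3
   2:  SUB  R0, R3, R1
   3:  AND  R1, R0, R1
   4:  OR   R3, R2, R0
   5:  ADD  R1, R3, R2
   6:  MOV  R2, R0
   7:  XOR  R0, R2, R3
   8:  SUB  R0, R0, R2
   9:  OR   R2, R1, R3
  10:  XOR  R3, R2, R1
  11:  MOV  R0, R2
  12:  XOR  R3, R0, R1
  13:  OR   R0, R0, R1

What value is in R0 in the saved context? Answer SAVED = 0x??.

SAVED = 0xad

after  0: R0=0x6c R1=0x89 R2=0x53 R3=0xe4  N=0 Z=0
after  1: R0=0x6c R1=0x37 R2=0x53 R3=0xe4  N=0 Z=0
after  2: R0=0xad R1=0x37 R2=0x53 R3=0xe4  N=1 Z=0
-- IRQ taken; context saved, return-PC = 3 --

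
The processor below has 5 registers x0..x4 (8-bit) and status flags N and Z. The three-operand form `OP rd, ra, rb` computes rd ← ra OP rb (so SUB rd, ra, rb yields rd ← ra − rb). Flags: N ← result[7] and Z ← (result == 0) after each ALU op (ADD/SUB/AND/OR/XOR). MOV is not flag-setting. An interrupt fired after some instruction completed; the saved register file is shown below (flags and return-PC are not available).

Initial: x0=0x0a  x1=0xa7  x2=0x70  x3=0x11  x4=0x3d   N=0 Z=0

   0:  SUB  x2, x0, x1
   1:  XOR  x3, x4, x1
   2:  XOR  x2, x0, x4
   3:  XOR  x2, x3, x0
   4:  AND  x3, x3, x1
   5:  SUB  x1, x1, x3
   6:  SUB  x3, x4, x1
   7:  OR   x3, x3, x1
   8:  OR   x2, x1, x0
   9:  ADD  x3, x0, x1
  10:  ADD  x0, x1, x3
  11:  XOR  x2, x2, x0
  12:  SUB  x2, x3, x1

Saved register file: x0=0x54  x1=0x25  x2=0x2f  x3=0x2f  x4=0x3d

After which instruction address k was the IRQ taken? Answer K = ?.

K = 10

after  0: x0=0x0a x1=0xa7 x2=0x63 x3=0x11 x4=0x3d  N=0 Z=0
after  1: x0=0x0a x1=0xa7 x2=0x63 x3=0x9a x4=0x3d  N=1 Z=0
after  2: x0=0x0a x1=0xa7 x2=0x37 x3=0x9a x4=0x3d  N=0 Z=0
after  3: x0=0x0a x1=0xa7 x2=0x90 x3=0x9a x4=0x3d  N=1 Z=0
after  4: x0=0x0a x1=0xa7 x2=0x90 x3=0x82 x4=0x3d  N=1 Z=0
after  5: x0=0x0a x1=0x25 x2=0x90 x3=0x82 x4=0x3d  N=0 Z=0
after  6: x0=0x0a x1=0x25 x2=0x90 x3=0x18 x4=0x3d  N=0 Z=0
after  7: x0=0x0a x1=0x25 x2=0x90 x3=0x3d x4=0x3d  N=0 Z=0
after  8: x0=0x0a x1=0x25 x2=0x2f x3=0x3d x4=0x3d  N=0 Z=0
after  9: x0=0x0a x1=0x25 x2=0x2f x3=0x2f x4=0x3d  N=0 Z=0
after 10: x0=0x54 x1=0x25 x2=0x2f x3=0x2f x4=0x3d  N=0 Z=0
-- IRQ taken; context saved, return-PC = 11 --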